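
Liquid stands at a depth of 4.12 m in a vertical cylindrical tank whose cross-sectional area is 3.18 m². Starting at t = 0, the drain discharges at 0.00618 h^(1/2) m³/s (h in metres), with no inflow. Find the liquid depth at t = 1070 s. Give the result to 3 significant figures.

0.980 m

A dh/dt = −Q_out = −0.00618 √h.
Separate and integrate: 2(√h − √h₀) = −(0.00618/A) t.
√h = √4.12 − 0.00618·1070/(2·3.18) = 2.0298 − 1.0397 = 0.99006.
h = 0.99006² = 0.98022 m.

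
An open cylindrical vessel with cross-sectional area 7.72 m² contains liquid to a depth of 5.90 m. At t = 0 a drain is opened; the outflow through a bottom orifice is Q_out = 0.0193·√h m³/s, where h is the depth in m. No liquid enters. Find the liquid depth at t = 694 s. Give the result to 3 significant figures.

2.44 m

A dh/dt = −Q_out = −0.0193 √h.
Separate and integrate: 2(√h − √h₀) = −(0.0193/A) t.
√h = √5.90 − 0.0193·694/(2·7.72) = 2.4290 − 0.86750 = 1.5615.
h = 1.5615² = 2.4383 m.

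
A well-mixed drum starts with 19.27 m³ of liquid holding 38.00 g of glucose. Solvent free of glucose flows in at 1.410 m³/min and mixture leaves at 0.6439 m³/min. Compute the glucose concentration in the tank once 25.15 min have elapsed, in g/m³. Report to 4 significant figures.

0.5507 g/m³

Let m(t) be the amount of glucose. Volume: V(t) = V₀ + (Q_in − Q_out) t = 19.27 + 0.766100 t; V(25.15) = 38.5374 m³.
Solute balance: dm/dt = 0 − Q_out C = −Q_out m/V(t).
Separate: dm/m = −Q_out dt/V(t) ⇒ ln(m/m₀) = −(Q_out/(Q_in−Q_out)) ln(V/V₀).
m = m₀ (V₀/V)^(Q_out/(Q_in−Q_out)) = 38.00 × (19.27/38.5374)^(0.840491) = 21.2224 g.
C = m/V = 21.2224/38.5374 = 0.550697 g/m³.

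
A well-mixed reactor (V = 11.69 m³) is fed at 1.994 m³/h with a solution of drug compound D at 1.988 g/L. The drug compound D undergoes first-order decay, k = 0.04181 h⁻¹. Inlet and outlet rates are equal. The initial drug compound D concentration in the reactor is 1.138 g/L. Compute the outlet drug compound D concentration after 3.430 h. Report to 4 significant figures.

Accumulation = in − out − consumed: V dC/dt = Q C_in − Q C − k V C.
This is linear with rate a = Q/V + k = 0.212383 h⁻¹.
C_ss = Q C_in/(Q + kV) = 1.59664 g/L; C(t) = C_ss + (C₀ − C_ss) e^(−a t).
C(3.430) = 1.59664 + (-0.458640)·e^(−0.212383·3.430) = 1.59664 + (-0.458640)·0.482645 = 1.37528 g/L.

1.375 g/L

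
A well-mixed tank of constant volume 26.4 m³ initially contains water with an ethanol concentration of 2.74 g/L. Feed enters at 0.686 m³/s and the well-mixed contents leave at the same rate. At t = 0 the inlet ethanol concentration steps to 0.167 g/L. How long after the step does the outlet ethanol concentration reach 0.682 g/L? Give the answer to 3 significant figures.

61.9 s

Species balance: V dC/dt = Q(C_in − C) ⇒ τ = V/Q = 38.484 s.
C(t) = C_in + (C₀ − C_in) e^(−t/τ). Set C = 0.682 and solve for t:
e^(−t/τ) = (C − C_in)/(C₀ − C_in) = (0.682 − 0.167)/(2.74 − 0.167) = 0.20016
t = −τ ln(…) = 38.484 × 1.6087 = 61.908 s.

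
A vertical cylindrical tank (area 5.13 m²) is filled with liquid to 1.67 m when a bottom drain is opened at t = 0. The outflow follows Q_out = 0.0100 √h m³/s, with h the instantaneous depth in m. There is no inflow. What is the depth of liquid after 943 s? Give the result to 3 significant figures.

0.139 m

With no inflow, A dh/dt = −0.0100 √h.
This is separable: 2 d(√h)/dt = −0.0100/A, so √h = √h₀ − (0.0100/(2A)) t.
√h = √1.67 − 0.0100·943/(2·5.13) = 1.2923 − 0.91910 = 0.37318.
h = 0.37318² = 0.13926 m.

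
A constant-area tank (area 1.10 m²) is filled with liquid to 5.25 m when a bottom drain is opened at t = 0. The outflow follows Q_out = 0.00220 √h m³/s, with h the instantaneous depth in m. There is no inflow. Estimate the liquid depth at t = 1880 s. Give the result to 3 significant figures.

0.169 m

Accumulation of liquid (constant cross-section A): A dh/dt = −0.00220 √h.
This is separable: 2 d(√h)/dt = −0.00220/A, so √h = √h₀ − (0.00220/(2A)) t.
√h = √5.25 − 0.00220·1880/(2·1.10) = 2.2913 − 1.8800 = 0.41129.
h = 0.41129² = 0.16916 m.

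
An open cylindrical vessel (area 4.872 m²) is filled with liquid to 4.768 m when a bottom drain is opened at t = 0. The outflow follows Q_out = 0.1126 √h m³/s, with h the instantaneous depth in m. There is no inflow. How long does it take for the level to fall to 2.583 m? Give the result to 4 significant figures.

A dh/dt = −Q_out = −0.1126 √h.
This is separable: 2 d(√h)/dt = −0.1126/A, so √h = √h₀ − (0.1126/(2A)) t.
t = 2A(√h₀ − √h)/0.1126 = 2·4.872·(√4.768 − √2.583)/0.1126
  = 9.74400 × (2.18358 − 1.60717) / 0.1126 = 49.8799 s.

49.88 s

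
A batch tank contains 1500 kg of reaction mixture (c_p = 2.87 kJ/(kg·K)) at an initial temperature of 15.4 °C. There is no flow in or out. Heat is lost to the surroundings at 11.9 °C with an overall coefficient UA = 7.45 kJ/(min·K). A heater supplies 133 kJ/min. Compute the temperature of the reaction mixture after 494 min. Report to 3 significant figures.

Lumped-capacitance energy balance: M c_p dT/dt = UA(T_amb − T) + Q̇.
dT/dt = (T_ss − T)/τ with T_ss = T_amb + Q̇/UA = 11.9 + 133/7.45 = 29.752 °C, τ = M c_p/UA = 1500·2.87/7.45 = 577.85 min.
Integrating: T(t) = T_ss + (T₀ − T_ss) e^(−t/τ).
T(494) = 29.752 + (-14.352)·0.42533 = 23.648 °C.

23.6 °C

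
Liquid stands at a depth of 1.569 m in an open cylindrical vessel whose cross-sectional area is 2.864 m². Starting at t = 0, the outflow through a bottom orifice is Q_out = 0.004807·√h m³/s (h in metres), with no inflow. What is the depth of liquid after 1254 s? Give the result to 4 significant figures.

A dh/dt = −Q_out = −0.004807 √h.
This is separable: 2 d(√h)/dt = −0.004807/A, so √h = √h₀ − (0.004807/(2A)) t.
√h = √1.569 − 0.004807·1254/(2·2.864) = 1.25260 − 1.05237 = 0.200227.
h = 0.200227² = 0.0400908 m.

0.04009 m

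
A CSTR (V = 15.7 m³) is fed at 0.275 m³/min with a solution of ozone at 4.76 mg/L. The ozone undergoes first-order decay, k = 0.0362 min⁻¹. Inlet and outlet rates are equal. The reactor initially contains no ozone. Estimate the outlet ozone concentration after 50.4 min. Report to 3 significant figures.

Species balance: V dC/dt = Q C_in − Q C − k V C.
dC/dt = (Q/V) C_in − (Q/V + k) C; effective rate a = Q/V + k = 0.017516 + 0.0362 = 0.053716 min⁻¹.
C_ss = Q C_in/(Q + kV) = 1.5522 mg/L; C(t) = C_ss + (C₀ − C_ss) e^(−a t).
C(50.4) = 1.5522 + (-1.5522)·e^(−0.053716·50.4) = 1.5522 + (-1.5522)·0.066718 = 1.4486 mg/L.

1.45 mg/L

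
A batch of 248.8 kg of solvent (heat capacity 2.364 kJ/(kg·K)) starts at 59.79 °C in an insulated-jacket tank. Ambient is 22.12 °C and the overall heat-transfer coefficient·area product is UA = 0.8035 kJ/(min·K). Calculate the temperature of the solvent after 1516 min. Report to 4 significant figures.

Lumped-capacitance energy balance: M c_p dT/dt = UA(T_amb − T).
dT/dt = (T_ss − T)/τ with T_ss = T_amb = 22.1200 °C, τ = M c_p/UA = 248.8·2.364/0.8035 = 732.001 min.
Integrating: T(t) = T_ss + (T₀ − T_ss) e^(−t/τ).
T(1516) = 22.1200 + (37.6700)·0.126055 = 26.8685 °C.

26.87 °C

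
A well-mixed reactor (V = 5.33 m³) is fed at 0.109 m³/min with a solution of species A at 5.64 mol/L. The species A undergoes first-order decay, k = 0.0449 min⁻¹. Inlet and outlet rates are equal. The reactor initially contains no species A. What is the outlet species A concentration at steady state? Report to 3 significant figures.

Species balance: V dC/dt = Q C_in − Q C − k V C.
Steady state (dC/dt = 0): C_ss = Q C_in/(Q + kV) = C_in/(1 + kV/Q).
C_ss = 0.109·5.64/(0.109 + 0.0449·5.33) = 0.61476/0.34832 = 1.7649 mol/L.

1.76 mol/L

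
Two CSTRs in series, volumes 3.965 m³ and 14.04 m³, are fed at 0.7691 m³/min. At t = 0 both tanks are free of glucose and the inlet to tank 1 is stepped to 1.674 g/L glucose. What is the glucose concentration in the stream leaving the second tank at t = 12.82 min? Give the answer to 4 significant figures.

0.5730 g/L

Species balance on tank i: dCᵢ/dt = (Cᵢ₋₁ − Cᵢ)/τᵢ with τᵢ = Vᵢ/Q.
τ₁ = 3.965/0.7691 = 5.15538 min; τ₂ = 14.04/0.7691 = 18.2551 min.
Tank 1: C₁ = C_in(1 − e^(−t/τ₁)). Tank 2 (τ₁ ≠ τ₂): C₂ = C_in[1 − (τ₁ e^(−t/τ₁) − τ₂ e^(−t/τ₂))/(τ₁ − τ₂)].
At t = 12.82: e^(−t/τ₁) = 0.0831820, e^(−t/τ₂) = 0.495460.
C₂ = 1.674·[1 − (5.15538·0.0831820 − 18.2551·0.495460)/(-13.0997)] = 1.674·0.342289 = 0.572992 g/L.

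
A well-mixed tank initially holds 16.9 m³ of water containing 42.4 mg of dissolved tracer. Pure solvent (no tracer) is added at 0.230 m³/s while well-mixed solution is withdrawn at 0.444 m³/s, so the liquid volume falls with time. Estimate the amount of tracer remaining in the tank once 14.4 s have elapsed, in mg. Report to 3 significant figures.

27.9 mg

Total volume: dV/dt = Q_in − Q_out = -0.21400 m³/s, so V(t) = 16.9 − 0.21400 t and V(14.4) = 13.818 m³.
No tracer enters, so dm/dt = −Q_out · (m/V).
Separate: dm/m = −Q_out dt/V(t) ⇒ ln(m/m₀) = −(Q_out/(Q_in−Q_out)) ln(V/V₀).
m = m₀ (V₀/V)^(Q_out/(Q_in−Q_out)) = 42.4 × (16.9/13.818)^(-2.0748) = 27.924 mg.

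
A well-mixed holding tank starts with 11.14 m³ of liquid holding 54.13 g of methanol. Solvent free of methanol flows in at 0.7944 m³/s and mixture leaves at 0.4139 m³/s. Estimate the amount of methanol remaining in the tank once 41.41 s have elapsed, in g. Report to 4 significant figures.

20.75 g

Let m(t) be the amount of methanol. Volume: V(t) = V₀ + (Q_in − Q_out) t = 11.14 + 0.380500 t; V(41.41) = 26.8965 m³.
No methanol enters, so dm/dt = −Q_out · (m/V).
Separate: dm/m = −Q_out dt/V(t) ⇒ ln(m/m₀) = −(Q_out/(Q_in−Q_out)) ln(V/V₀).
m = m₀ (V₀/V)^(Q_out/(Q_in−Q_out)) = 54.13 × (11.14/26.8965)^(1.08778) = 20.7503 g.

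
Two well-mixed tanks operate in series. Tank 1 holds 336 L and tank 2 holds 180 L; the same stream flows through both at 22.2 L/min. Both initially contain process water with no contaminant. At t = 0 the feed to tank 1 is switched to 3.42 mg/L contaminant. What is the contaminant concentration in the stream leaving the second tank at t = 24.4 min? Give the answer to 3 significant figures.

Each tank obeys Vᵢ dCᵢ/dt = Q(Cᵢ₋₁ − Cᵢ), so τᵢ = Vᵢ/Q.
τ₁ = 336/22.2 = 15.135 min; τ₂ = 180/22.2 = 8.1081 min.
Solving the cascade with C₁(0)=C₂(0)=0 gives C₂(t) = C_in[1 − (τ₁ e^(−t/τ₁) − τ₂ e^(−t/τ₂))/(τ₁ − τ₂)].
At t = 24.4: e^(−t/τ₁) = 0.19946, e^(−t/τ₂) = 0.049325.
C₂ = 3.42·[1 − (15.135·0.19946 − 8.1081·0.049325)/(7.0270)] = 3.42·0.62731 = 2.1454 mg/L.

2.15 mg/L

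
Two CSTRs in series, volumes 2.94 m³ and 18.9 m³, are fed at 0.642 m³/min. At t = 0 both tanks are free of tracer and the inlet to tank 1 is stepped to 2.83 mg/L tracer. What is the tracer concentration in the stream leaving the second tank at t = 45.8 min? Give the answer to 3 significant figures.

2.12 mg/L

Each tank obeys Vᵢ dCᵢ/dt = Q(Cᵢ₋₁ − Cᵢ), so τᵢ = Vᵢ/Q.
τ₁ = 2.94/0.642 = 4.5794 min; τ₂ = 18.9/0.642 = 29.439 min.
Tank 1: C₁ = C_in(1 − e^(−t/τ₁)). Tank 2 (τ₁ ≠ τ₂): C₂ = C_in[1 − (τ₁ e^(−t/τ₁) − τ₂ e^(−t/τ₂))/(τ₁ − τ₂)].
At t = 45.8: e^(−t/τ₁) = 4.5344e-05, e^(−t/τ₂) = 0.21103.
C₂ = 2.83·[1 − (4.5794·4.5344e-05 − 29.439·0.21103)/(-24.860)] = 2.83·0.75010 = 2.1228 mg/L.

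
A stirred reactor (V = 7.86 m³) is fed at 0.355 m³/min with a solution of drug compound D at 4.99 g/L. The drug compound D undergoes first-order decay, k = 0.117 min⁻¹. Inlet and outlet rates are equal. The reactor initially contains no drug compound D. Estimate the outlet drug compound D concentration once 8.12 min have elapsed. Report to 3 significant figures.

1.02 g/L

Accumulation = in − out − consumed: V dC/dt = Q C_in − Q C − k V C.
This is linear with rate a = Q/V + k = 0.16217 min⁻¹.
C_ss = Q C_in/(Q + kV) = 1.3898 g/L; C(t) = C_ss + (C₀ − C_ss) e^(−a t).
C(8.12) = 1.3898 + (-1.3898)·e^(−0.16217·8.12) = 1.3898 + (-1.3898)·0.26800 = 1.0173 g/L.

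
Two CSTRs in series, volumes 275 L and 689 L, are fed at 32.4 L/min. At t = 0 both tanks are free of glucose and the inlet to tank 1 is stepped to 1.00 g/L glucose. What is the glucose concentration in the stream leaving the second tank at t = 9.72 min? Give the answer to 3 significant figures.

0.158 g/L

Species balance on tank i: dCᵢ/dt = (Cᵢ₋₁ − Cᵢ)/τᵢ with τᵢ = Vᵢ/Q.
τ₁ = 275/32.4 = 8.4877 min; τ₂ = 689/32.4 = 21.265 min.
Tank 1: C₁ = C_in(1 − e^(−t/τ₁)). Tank 2 (τ₁ ≠ τ₂): C₂ = C_in[1 − (τ₁ e^(−t/τ₁) − τ₂ e^(−t/τ₂))/(τ₁ − τ₂)].
At t = 9.72: e^(−t/τ₁) = 0.31816, e^(−t/τ₂) = 0.63313.
C₂ = 1.00·[1 − (8.4877·0.31816 − 21.265·0.63313)/(-12.778)] = 1.00·0.15765 = 0.15765 g/L.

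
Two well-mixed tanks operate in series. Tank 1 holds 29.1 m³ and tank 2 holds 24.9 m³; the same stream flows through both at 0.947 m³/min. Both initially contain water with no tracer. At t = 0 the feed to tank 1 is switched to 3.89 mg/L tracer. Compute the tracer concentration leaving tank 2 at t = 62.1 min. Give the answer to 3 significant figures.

2.49 mg/L

Species balance on tank i: dCᵢ/dt = (Cᵢ₋₁ − Cᵢ)/τᵢ with τᵢ = Vᵢ/Q.
τ₁ = 29.1/0.947 = 30.729 min; τ₂ = 24.9/0.947 = 26.294 min.
Tank 1: C₁ = C_in(1 − e^(−t/τ₁)). Tank 2 (τ₁ ≠ τ₂): C₂ = C_in[1 − (τ₁ e^(−t/τ₁) − τ₂ e^(−t/τ₂))/(τ₁ − τ₂)].
At t = 62.1: e^(−t/τ₁) = 0.13253, e^(−t/τ₂) = 0.094251.
C₂ = 3.89·[1 − (30.729·0.13253 − 26.294·0.094251)/(4.4351)] = 3.89·0.64050 = 2.4916 mg/L.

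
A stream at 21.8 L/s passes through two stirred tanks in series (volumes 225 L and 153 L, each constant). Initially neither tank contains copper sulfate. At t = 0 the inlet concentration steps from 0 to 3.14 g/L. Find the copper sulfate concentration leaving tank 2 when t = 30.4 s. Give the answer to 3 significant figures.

2.71 g/L

Time constants: τᵢ = Vᵢ/Q for each well-mixed tank.
τ₁ = 225/21.8 = 10.321 s; τ₂ = 153/21.8 = 7.0183 s.
Tank 1: C₁ = C_in(1 − e^(−t/τ₁)). Tank 2 (τ₁ ≠ τ₂): C₂ = C_in[1 − (τ₁ e^(−t/τ₁) − τ₂ e^(−t/τ₂))/(τ₁ − τ₂)].
At t = 30.4: e^(−t/τ₁) = 0.052580, e^(−t/τ₂) = 0.013148.
C₂ = 3.14·[1 − (10.321·0.052580 − 7.0183·0.013148)/(3.3028)] = 3.14·0.86363 = 2.7118 g/L.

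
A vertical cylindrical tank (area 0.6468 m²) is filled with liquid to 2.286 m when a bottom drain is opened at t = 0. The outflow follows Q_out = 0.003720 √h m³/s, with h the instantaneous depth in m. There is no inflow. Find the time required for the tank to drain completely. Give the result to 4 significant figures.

Volume balance on the tank: A dh/dt = −0.003720 √h.
∫ h^(−1/2) dh = −(0.003720/A) ∫ dt, giving 2√h = 2√h₀ − (0.003720/A) t.
Tank is empty when √h = 0: t_empty = 2A√h₀/0.003720.
t_empty = 2·0.6468·√2.286/0.003720 = 1.29360·1.51195/0.003720 = 525.769 s.

525.8 s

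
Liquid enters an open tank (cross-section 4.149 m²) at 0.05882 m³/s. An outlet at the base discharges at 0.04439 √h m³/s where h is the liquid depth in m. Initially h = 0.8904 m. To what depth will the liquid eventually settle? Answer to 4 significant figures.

A dh/dt = Q_in − 0.04439 √h. Steady state requires inflow = outflow:
Q_in = 0.04439 √h_ss ⇒ √h_ss = 0.05882/0.04439 = 1.32507.
h_ss = 1.32507² = 1.75582 m. (Since h₀ = 0.8904 m < h_ss, the level will rise toward this value.)

1.756 m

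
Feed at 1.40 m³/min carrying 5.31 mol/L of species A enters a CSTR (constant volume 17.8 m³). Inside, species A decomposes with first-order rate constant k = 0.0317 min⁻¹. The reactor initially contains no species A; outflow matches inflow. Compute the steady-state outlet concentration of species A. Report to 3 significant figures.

3.78 mol/L

V dC/dt = Q(C_in − C) − k V C.
At steady state: 0 = Q C_in − (Q + kV) C_ss, so C_ss = Q C_in/(Q + kV).
C_ss = 1.40·5.31/(1.40 + 0.0317·17.8) = 7.4340/1.9643 = 3.7846 mol/L.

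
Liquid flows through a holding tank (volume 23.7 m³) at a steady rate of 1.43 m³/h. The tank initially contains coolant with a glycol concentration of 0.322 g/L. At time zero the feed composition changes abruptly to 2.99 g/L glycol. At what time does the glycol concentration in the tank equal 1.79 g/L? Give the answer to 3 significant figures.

13.2 h

Species balance: V dC/dt = Q(C_in − C) ⇒ τ = V/Q = 16.573 h.
C(t) = C_in + (C₀ − C_in) e^(−t/τ). Set C = 1.79 and solve for t:
e^(−t/τ) = (C − C_in)/(C₀ − C_in) = (1.79 − 2.99)/(0.322 − 2.99) = 0.44978
t = −τ ln(…) = 16.573 × 0.79901 = 13.242 h.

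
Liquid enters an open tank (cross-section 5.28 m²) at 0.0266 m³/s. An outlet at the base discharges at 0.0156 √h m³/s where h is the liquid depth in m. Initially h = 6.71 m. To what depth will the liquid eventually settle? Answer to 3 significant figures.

Level balance: A dh/dt = 0.0266 − 0.0156 √h. Setting dh/dt = 0:
Q_in = 0.0156 √h_ss ⇒ √h_ss = 0.0266/0.0156 = 1.7051.
h_ss = 1.7051² = 2.9075 m. (Since h₀ = 6.71 m > h_ss, the level will fall toward this value.)

2.91 m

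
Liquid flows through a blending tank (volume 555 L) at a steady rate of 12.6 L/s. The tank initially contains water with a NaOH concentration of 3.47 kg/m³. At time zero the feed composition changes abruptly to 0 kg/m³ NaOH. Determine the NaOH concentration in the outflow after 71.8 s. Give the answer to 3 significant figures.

Unsteady species balance (constant V, well mixed): V dC/dt = Q(C_in − C).
Time constant τ = V/Q = 555/12.6 = 44.048 s.
Solution: C(t) = C_in + (C₀ − C_in) e^(−t/τ).
C(71.8) = 0 + (3.47 − 0)·e^(−71.8/44.048) = 0 + (3.4700)·0.19592 = 0.67984 kg/m³.

0.680 kg/m³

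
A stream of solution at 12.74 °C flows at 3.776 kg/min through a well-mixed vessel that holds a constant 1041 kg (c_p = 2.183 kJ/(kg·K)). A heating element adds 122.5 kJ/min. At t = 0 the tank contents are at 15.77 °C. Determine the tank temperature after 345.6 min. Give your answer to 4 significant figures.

24.22 °C

First-law balance (no shaft work): M c_p dT/dt = ṁ c_p (T_in − T) + 122.5.
Rearrange: dT/dt = (T_ss − T)/τ with τ = M/ṁ = 275.689 min and T_ss = T_in + Q̇/(ṁ c_p) = 27.6011 °C.
This is linear first-order; T(t) = T_ss + (T₀ − T_ss) e^(−t/τ).
T(345.6) = 27.6011 + (-11.8311)·e^(−345.6/275.689) = 27.6011 + (-11.8311)·0.285479 = 24.2236 °C.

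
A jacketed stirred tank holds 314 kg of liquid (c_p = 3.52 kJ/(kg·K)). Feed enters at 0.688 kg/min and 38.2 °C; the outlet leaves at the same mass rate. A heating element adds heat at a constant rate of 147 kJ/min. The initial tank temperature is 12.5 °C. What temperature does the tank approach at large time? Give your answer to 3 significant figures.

98.9 °C

M c_p dT/dt = ṁ c_p (T_in − T) + Q̇.
At steady state dT/dt = 0 ⇒ T_ss = T_in + Q̇/(ṁ c_p) = 38.2 + 147/(0.688·3.52) = 98.900 °C.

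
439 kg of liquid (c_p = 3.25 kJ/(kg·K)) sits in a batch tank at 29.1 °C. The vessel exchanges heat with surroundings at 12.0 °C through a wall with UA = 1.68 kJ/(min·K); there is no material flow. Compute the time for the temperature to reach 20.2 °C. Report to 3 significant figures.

M c_p dT/dt = −UA(T − T_amb).
τ = M c_p/UA = 849.26 min; T_ss = T_amb = 12.000 °C.
T(t) = T_ss + (T₀ − T_ss)e^(−t/τ); set T = 20.2:
t = −τ ln[(T − T_ss)/(T₀ − T_ss)] = −849.26 · ln(0.47953) = 624.16 min.

624 min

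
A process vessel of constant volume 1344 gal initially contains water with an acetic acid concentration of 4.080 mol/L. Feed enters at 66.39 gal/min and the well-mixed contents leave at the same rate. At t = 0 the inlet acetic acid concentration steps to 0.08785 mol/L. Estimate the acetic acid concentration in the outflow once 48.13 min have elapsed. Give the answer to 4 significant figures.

0.4583 mol/L

Mass balance on the solute (V constant): V dC/dt = Q(C_in − C).
Time constant τ = V/Q = 1344/66.39 = 20.2440 min.
This is linear first-order; C(t) = C_in + (C₀ − C_in) e^(−t/τ).
C(48.13) = 0.08785 + (4.080 − 0.08785)·e^(−48.13/20.2440) = 0.08785 + (3.99215)·0.0927829 = 0.458253 mol/L.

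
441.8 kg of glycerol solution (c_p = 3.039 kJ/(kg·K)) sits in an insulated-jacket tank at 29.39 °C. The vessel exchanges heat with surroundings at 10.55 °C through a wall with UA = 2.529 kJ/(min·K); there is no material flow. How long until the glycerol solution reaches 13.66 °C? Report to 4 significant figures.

Heat balance on the well-mixed liquid: M c_p dT/dt = −UA(T − T_amb).
τ = M c_p/UA = 530.894 min; T_ss = T_amb = 10.5500 °C.
T(t) = T_ss + (T₀ − T_ss)e^(−t/τ); set T = 13.66:
t = −τ ln[(T − T_ss)/(T₀ − T_ss)] = −530.894 · ln(0.165074) = 956.330 min.

956.3 min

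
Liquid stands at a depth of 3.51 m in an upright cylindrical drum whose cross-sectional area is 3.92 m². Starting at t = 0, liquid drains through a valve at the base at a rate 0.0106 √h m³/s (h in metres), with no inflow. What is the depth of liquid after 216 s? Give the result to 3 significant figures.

2.50 m

Unsteady balance on liquid volume: A dh/dt = −0.0106 √h.
∫ h^(−1/2) dh = −(0.0106/A) ∫ dt, giving 2√h = 2√h₀ − (0.0106/A) t.
√h = √3.51 − 0.0106·216/(2·3.92) = 1.8735 − 0.29204 = 1.5815.
h = 1.5815² = 2.5010 m.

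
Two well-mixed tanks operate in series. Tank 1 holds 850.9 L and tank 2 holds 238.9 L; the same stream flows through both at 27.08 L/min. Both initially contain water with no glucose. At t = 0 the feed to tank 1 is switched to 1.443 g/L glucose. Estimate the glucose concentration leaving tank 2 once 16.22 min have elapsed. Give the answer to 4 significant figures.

Each tank obeys Vᵢ dCᵢ/dt = Q(Cᵢ₋₁ − Cᵢ), so τᵢ = Vᵢ/Q.
τ₁ = 850.9/27.08 = 31.4217 min; τ₂ = 238.9/27.08 = 8.82201 min.
Tank 1: C₁ = C_in(1 − e^(−t/τ₁)). Tank 2 (τ₁ ≠ τ₂): C₂ = C_in[1 − (τ₁ e^(−t/τ₁) − τ₂ e^(−t/τ₂))/(τ₁ − τ₂)].
At t = 16.22: e^(−t/τ₁) = 0.596782, e^(−t/τ₂) = 0.159043.
C₂ = 1.443·[1 − (31.4217·0.596782 − 8.82201·0.159043)/(22.5997)] = 1.443·0.232342 = 0.335270 g/L.

0.3353 g/L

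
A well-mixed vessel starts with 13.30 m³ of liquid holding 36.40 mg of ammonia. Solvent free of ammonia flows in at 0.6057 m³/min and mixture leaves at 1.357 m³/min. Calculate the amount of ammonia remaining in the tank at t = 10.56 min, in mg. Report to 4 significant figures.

Total volume: dV/dt = Q_in − Q_out = -0.751300 m³/min, so V(t) = 13.30 − 0.751300 t and V(10.56) = 5.36627 m³.
Solute balance: dm/dt = 0 − Q_out C = −Q_out m/V(t).
dm/m = −Q_out dt/(V₀ − 0.751300 t); integrating gives ln(m/m₀) = −(Q_out/(Q_in−Q_out)) ln(V/V₀).
m = m₀ (V₀/V)^(Q_out/(Q_in−Q_out)) = 36.40 × (13.30/5.36627)^(-1.80620) = 7.06536 mg.

7.065 mg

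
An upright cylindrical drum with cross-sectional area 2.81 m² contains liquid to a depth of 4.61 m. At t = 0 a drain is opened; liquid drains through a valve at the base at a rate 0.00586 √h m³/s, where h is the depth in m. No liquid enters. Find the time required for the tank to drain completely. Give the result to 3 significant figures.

With no inflow, A dh/dt = −0.00586 √h.
This is separable: 2 d(√h)/dt = −0.00586/A, so √h = √h₀ − (0.00586/(2A)) t.
Tank is empty when √h = 0: t_empty = 2A√h₀/0.00586.
t_empty = 2·2.81·√4.61/0.00586 = 5.6200·2.1471/0.00586 = 2059.2 s.

2060 s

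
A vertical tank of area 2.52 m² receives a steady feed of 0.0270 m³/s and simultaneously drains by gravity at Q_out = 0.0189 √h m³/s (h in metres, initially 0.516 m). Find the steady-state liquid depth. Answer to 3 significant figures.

2.04 m

Level balance: A dh/dt = 0.0270 − 0.0189 √h. Setting dh/dt = 0:
Q_in = 0.0189 √h_ss ⇒ √h_ss = 0.0270/0.0189 = 1.4286.
h_ss = 1.4286² = 2.0408 m. (Since h₀ = 0.516 m < h_ss, the level will rise toward this value.)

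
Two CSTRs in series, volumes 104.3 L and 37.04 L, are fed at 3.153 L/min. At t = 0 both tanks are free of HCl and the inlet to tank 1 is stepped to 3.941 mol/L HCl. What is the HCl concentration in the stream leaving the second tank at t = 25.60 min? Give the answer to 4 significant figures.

1.368 mol/L

Each tank obeys Vᵢ dCᵢ/dt = Q(Cᵢ₋₁ − Cᵢ), so τᵢ = Vᵢ/Q.
τ₁ = 104.3/3.153 = 33.0796 min; τ₂ = 37.04/3.153 = 11.7475 min.
Tank 1: C₁ = C_in(1 − e^(−t/τ₁)). Tank 2 (τ₁ ≠ τ₂): C₂ = C_in[1 − (τ₁ e^(−t/τ₁) − τ₂ e^(−t/τ₂))/(τ₁ − τ₂)].
At t = 25.60: e^(−t/τ₁) = 0.461215, e^(−t/τ₂) = 0.113134.
C₂ = 3.941·[1 − (33.0796·0.461215 − 11.7475·0.113134)/(21.3321)] = 3.941·0.347097 = 1.36791 mol/L.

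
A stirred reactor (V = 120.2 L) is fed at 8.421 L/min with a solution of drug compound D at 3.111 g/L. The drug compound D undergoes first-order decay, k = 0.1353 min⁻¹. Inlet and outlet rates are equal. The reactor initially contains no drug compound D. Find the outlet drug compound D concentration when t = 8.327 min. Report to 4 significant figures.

0.8694 g/L

V dC/dt = Q(C_in − C) − k V C.
dC/dt = (Q/V) C_in − (Q/V + k) C; effective rate a = Q/V + k = 0.0700582 + 0.1353 = 0.205358 min⁻¹.
C_ss = Q C_in/(Q + kV) = 1.06132 g/L; C(t) = C_ss + (C₀ − C_ss) e^(−a t).
C(8.327) = 1.06132 + (-1.06132)·e^(−0.205358·8.327) = 1.06132 + (-1.06132)·0.180863 = 0.869368 g/L.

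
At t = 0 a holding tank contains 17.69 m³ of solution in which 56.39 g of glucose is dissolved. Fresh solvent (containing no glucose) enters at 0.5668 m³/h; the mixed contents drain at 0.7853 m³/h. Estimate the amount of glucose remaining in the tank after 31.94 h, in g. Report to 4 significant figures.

Let m(t) be the amount of glucose. Volume: V(t) = V₀ + (Q_in − Q_out) t = 17.69 − 0.218500 t; V(31.94) = 10.7111 m³.
No glucose enters, so dm/dt = −Q_out · (m/V).
Separate: dm/m = −Q_out dt/V(t) ⇒ ln(m/m₀) = −(Q_out/(Q_in−Q_out)) ln(V/V₀).
m = m₀ (V₀/V)^(Q_out/(Q_in−Q_out)) = 56.39 × (17.69/10.7111)^(-3.59405) = 9.29143 g.

9.291 g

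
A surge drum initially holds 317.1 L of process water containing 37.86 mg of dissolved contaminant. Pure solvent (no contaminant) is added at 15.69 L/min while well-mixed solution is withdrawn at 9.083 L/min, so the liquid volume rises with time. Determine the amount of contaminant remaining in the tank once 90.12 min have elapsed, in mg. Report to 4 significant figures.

Total volume: dV/dt = Q_in − Q_out = 6.60700 L/min, so V(t) = 317.1 + 6.60700 t and V(90.12) = 912.523 L.
Species balance (pure solvent in): dm/dt = −Q_out · m/V(t).
Separate: dm/m = −Q_out dt/V(t) ⇒ ln(m/m₀) = −(Q_out/(Q_in−Q_out)) ln(V/V₀).
m = m₀ (V₀/V)^(Q_out/(Q_in−Q_out)) = 37.86 × (317.1/912.523)^(1.37475) = 8.85326 mg.

8.853 mg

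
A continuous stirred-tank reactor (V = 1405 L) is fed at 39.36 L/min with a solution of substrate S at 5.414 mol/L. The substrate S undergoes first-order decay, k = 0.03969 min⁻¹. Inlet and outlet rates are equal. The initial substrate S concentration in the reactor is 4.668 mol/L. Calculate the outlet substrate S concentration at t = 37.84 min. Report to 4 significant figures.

V dC/dt = Q(C_in − C) − k V C.
This is linear with rate a = Q/V + k = 0.0677042 min⁻¹.
C_ss = Q C_in/(Q + kV) = 2.24017 mol/L; C(t) = C_ss + (C₀ − C_ss) e^(−a t).
C(37.84) = 2.24017 + (2.42783)·e^(−0.0677042·37.84) = 2.24017 + (2.42783)·0.0771558 = 2.42749 mol/L.

2.427 mol/L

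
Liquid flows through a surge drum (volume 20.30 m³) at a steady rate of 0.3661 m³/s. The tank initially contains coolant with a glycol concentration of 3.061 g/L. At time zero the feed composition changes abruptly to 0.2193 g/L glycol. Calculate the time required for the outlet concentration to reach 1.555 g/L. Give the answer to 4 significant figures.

Species balance: V dC/dt = Q(C_in − C) ⇒ τ = V/Q = 55.4493 s.
C(t) = C_in + (C₀ − C_in) e^(−t/τ). Set C = 1.555 and solve for t:
e^(−t/τ) = (C − C_in)/(C₀ − C_in) = (1.555 − 0.2193)/(3.061 − 0.2193) = 0.470036
t = −τ ln(…) = 55.4493 × 0.754947 = 41.8613 s.

41.86 s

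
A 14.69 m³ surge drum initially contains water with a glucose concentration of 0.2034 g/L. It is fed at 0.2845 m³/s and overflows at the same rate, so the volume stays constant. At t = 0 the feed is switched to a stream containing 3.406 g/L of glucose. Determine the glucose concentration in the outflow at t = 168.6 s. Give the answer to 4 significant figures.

3.284 g/L

Transient balance on the dissolved component: V dC/dt = Q(C_in − C).
Rewrite as dC/dt + C/τ = C_in/τ, τ = V/Q = 51.6344 s.
C approaches C_in exponentially: C(t) = C_in + (C₀ − C_in) e^(−t/τ).
C(168.6) = 3.406 + (0.2034 − 3.406)·e^(−168.6/51.6344) = 3.406 + (-3.20260)·0.0381869 = 3.28370 g/L.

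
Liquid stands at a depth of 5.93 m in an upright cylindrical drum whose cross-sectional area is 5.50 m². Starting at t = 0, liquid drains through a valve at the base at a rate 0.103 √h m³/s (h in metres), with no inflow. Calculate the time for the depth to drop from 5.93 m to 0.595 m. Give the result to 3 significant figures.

178 s

A dh/dt = −Q_out = −0.103 √h.
This is separable: 2 d(√h)/dt = −0.103/A, so √h = √h₀ − (0.103/(2A)) t.
t = 2A(√h₀ − √h)/0.103 = 2·5.50·(√5.93 − √0.595)/0.103
  = 11.000 × (2.4352 − 0.77136) / 0.103 = 177.69 s.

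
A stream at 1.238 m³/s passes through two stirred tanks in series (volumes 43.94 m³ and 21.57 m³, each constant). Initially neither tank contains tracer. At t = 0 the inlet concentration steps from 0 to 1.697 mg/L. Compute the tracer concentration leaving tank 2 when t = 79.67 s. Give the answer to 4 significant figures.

Species balance on tank i: dCᵢ/dt = (Cᵢ₋₁ − Cᵢ)/τᵢ with τᵢ = Vᵢ/Q.
τ₁ = 43.94/1.238 = 35.4927 s; τ₂ = 21.57/1.238 = 17.4233 s.
Tank 1: C₁ = C_in(1 − e^(−t/τ₁)). Tank 2 (τ₁ ≠ τ₂): C₂ = C_in[1 − (τ₁ e^(−t/τ₁) − τ₂ e^(−t/τ₂))/(τ₁ − τ₂)].
At t = 79.67: e^(−t/τ₁) = 0.105961, e^(−t/τ₂) = 0.0103308.
C₂ = 1.697·[1 − (35.4927·0.105961 − 17.4233·0.0103308)/(18.0695)] = 1.697·0.801829 = 1.36070 mg/L.

1.361 mg/L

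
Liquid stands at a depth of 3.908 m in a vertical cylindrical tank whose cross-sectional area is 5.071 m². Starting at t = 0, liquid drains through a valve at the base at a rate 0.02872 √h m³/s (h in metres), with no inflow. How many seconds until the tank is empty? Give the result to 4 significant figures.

A dh/dt = −Q_out = −0.02872 √h.
∫ h^(−1/2) dh = −(0.02872/A) ∫ dt, giving 2√h = 2√h₀ − (0.02872/A) t.
Tank is empty when √h = 0: t_empty = 2A√h₀/0.02872.
t_empty = 2·5.071·√3.908/0.02872 = 10.1420·1.97687/0.02872 = 698.098 s.

698.1 s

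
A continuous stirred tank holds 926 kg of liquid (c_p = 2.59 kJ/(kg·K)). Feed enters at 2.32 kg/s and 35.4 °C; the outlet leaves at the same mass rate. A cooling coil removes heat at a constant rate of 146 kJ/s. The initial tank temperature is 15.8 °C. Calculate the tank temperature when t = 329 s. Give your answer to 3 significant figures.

M c_p dT/dt = ṁ c_p (T_in − T) − Q̇.
Rearrange: dT/dt = (T_ss − T)/τ with τ = M/ṁ = 399.14 s and T_ss = T_in − Q̇/(ṁ c_p) = 11.102 °C.
Solution: T(t) = T_ss + (T₀ − T_ss) e^(−t/τ).
T(329) = 11.102 + (4.6977)·e^(−329/399.14) = 11.102 + (4.6977)·0.43855 = 13.162 °C.

13.2 °C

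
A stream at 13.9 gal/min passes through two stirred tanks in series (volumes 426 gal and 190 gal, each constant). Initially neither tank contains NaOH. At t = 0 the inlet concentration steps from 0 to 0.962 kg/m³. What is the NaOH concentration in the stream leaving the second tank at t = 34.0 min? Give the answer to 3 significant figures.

Time constants: τᵢ = Vᵢ/Q for each well-mixed tank.
τ₁ = 426/13.9 = 30.647 min; τ₂ = 190/13.9 = 13.669 min.
Tank 1: C₁ = C_in(1 − e^(−t/τ₁)). Tank 2 (τ₁ ≠ τ₂): C₂ = C_in[1 − (τ₁ e^(−t/τ₁) − τ₂ e^(−t/τ₂))/(τ₁ − τ₂)].
At t = 34.0: e^(−t/τ₁) = 0.32976, e^(−t/τ₂) = 0.083128.
C₂ = 0.962·[1 − (30.647·0.32976 − 13.669·0.083128)/(16.978)] = 0.962·0.47168 = 0.45376 kg/m³.

0.454 kg/m³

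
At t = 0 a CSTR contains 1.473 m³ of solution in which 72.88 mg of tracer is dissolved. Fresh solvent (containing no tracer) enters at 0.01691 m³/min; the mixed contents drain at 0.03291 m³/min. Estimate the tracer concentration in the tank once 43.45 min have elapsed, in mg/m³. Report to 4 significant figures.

Total volume: dV/dt = Q_in − Q_out = -0.0160000 m³/min, so V(t) = 1.473 − 0.0160000 t and V(43.45) = 0.777800 m³.
No tracer enters, so dm/dt = −Q_out · (m/V).
Separate: dm/m = −Q_out dt/V(t) ⇒ ln(m/m₀) = −(Q_out/(Q_in−Q_out)) ln(V/V₀).
m = m₀ (V₀/V)^(Q_out/(Q_in−Q_out)) = 72.88 × (1.473/0.777800)^(-2.05688) = 19.5959 mg.
C = m/V = 19.5959/0.777800 = 25.1940 mg/m³.

25.19 mg/m³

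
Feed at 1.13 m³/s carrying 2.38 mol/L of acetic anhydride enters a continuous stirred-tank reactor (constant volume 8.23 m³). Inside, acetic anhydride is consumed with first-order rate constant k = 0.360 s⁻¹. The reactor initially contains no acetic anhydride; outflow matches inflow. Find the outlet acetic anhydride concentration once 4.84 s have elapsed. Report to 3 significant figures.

0.598 mol/L

Species balance: V dC/dt = Q C_in − Q C − k V C.
dC/dt = (Q/V) C_in − (Q/V + k) C; effective rate a = Q/V + k = 0.13730 + 0.360 = 0.49730 s⁻¹.
C_ss = Q C_in/(Q + kV) = 0.65711 mol/L; C(t) = C_ss + (C₀ − C_ss) e^(−a t).
C(4.84) = 0.65711 + (-0.65711)·e^(−0.49730·4.84) = 0.65711 + (-0.65711)·0.090090 = 0.59791 mol/L.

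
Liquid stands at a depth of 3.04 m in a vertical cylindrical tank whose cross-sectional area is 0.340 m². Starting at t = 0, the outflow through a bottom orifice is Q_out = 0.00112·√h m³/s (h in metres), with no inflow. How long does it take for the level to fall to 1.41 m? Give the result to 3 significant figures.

Unsteady balance on liquid volume: A dh/dt = −0.00112 √h.
Separate and integrate: 2(√h − √h₀) = −(0.00112/A) t.
t = 2A(√h₀ − √h)/0.00112 = 2·0.340·(√3.04 − √1.41)/0.00112
  = 0.68000 × (1.7436 − 1.1874) / 0.00112 = 337.65 s.

338 s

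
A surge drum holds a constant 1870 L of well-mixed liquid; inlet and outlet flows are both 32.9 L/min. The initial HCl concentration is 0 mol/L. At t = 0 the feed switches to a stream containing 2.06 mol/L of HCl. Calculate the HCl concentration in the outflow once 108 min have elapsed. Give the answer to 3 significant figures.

Mass balance on the solute (V constant): V dC/dt = Q(C_in − C).
So dC/dt = (C_in − C)/τ with τ = V/Q = 1870/32.9 = 56.839 min.
Solution: C(t) = C_in + (C₀ − C_in) e^(−t/τ).
C(108) = 2.06 + (0 − 2.06)·e^(−108/56.839) = 2.06 + (-2.0600)·0.14955 = 1.7519 mol/L.

1.75 mol/L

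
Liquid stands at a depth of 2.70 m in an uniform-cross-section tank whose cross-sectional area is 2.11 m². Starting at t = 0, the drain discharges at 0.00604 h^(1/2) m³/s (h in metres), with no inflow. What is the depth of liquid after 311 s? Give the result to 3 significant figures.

1.44 m

A dh/dt = −Q_out = −0.00604 √h.
This is separable: 2 d(√h)/dt = −0.00604/A, so √h = √h₀ − (0.00604/(2A)) t.
√h = √2.70 − 0.00604·311/(2·2.11) = 1.6432 − 0.44513 = 1.1980.
h = 1.1980² = 1.4353 m.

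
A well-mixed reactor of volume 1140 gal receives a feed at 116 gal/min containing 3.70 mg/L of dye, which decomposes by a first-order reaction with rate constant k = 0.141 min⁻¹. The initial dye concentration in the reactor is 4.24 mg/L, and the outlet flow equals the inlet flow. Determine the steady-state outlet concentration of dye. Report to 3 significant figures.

V dC/dt = Q(C_in − C) − k V C.
Steady state (dC/dt = 0): C_ss = Q C_in/(Q + kV) = C_in/(1 + kV/Q).
C_ss = 116·3.70/(116 + 0.141·1140) = 429.20/276.74 = 1.5509 mg/L.

1.55 mg/L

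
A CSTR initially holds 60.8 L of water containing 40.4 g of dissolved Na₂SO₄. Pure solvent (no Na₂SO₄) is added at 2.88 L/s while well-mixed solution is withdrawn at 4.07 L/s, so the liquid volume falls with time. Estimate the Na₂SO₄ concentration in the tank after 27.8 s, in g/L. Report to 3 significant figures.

0.0993 g/L

Let m(t) be the amount of Na₂SO₄. Volume: V(t) = V₀ + (Q_in − Q_out) t = 60.8 − 1.1900 t; V(27.8) = 27.718 L.
Species balance (pure solvent in): dm/dt = −Q_out · m/V(t).
Separate: dm/m = −Q_out dt/V(t) ⇒ ln(m/m₀) = −(Q_out/(Q_in−Q_out)) ln(V/V₀).
m = m₀ (V₀/V)^(Q_out/(Q_in−Q_out)) = 40.4 × (60.8/27.718)^(-3.4202) = 2.7518 g.
C = m/V = 2.7518/27.718 = 0.099279 g/L.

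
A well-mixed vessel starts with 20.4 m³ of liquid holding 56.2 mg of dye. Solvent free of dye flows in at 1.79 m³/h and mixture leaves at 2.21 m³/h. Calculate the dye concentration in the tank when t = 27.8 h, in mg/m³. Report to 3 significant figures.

Let m(t) be the amount of dye. Volume: V(t) = V₀ + (Q_in − Q_out) t = 20.4 − 0.42000 t; V(27.8) = 8.7240 m³.
Species balance (pure solvent in): dm/dt = −Q_out · m/V(t).
Separate: dm/m = −Q_out dt/V(t) ⇒ ln(m/m₀) = −(Q_out/(Q_in−Q_out)) ln(V/V₀).
m = m₀ (V₀/V)^(Q_out/(Q_in−Q_out)) = 56.2 × (20.4/8.7240)^(-5.2619) = 0.64349 mg.
C = m/V = 0.64349/8.7240 = 0.073761 mg/m³.

0.0738 mg/m³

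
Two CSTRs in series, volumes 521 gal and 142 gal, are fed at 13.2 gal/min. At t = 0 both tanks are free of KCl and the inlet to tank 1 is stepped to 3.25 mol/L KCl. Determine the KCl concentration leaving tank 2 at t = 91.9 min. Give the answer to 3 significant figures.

Time constants: τᵢ = Vᵢ/Q for each well-mixed tank.
τ₁ = 521/13.2 = 39.470 min; τ₂ = 142/13.2 = 10.758 min.
Solving the cascade with C₁(0)=C₂(0)=0 gives C₂(t) = C_in[1 − (τ₁ e^(−t/τ₁) − τ₂ e^(−t/τ₂))/(τ₁ − τ₂)].
At t = 91.9: e^(−t/τ₁) = 0.097455, e^(−t/τ₂) = 0.00019494.
C₂ = 3.25·[1 − (39.470·0.097455 − 10.758·0.00019494)/(28.712)] = 3.25·0.86611 = 2.8148 mol/L.

2.81 mol/L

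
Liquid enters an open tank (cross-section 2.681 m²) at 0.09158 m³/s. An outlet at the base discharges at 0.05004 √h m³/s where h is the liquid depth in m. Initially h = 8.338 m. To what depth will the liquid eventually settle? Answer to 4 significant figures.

Mass balance (ρ constant): A dh/dt = Q_in − 0.05004 √h. At steady state dh/dt = 0:
Q_in = 0.05004 √h_ss ⇒ √h_ss = 0.09158/0.05004 = 1.83014.
h_ss = 1.83014² = 3.34940 m. (Since h₀ = 8.338 m > h_ss, the level will fall toward this value.)

3.349 m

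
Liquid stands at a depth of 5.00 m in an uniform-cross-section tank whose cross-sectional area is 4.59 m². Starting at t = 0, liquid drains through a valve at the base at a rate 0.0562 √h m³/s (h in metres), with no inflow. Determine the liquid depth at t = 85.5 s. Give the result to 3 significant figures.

A dh/dt = −Q_out = −0.0562 √h.
This is separable: 2 d(√h)/dt = −0.0562/A, so √h = √h₀ − (0.0562/(2A)) t.
√h = √5.00 − 0.0562·85.5/(2·4.59) = 2.2361 − 0.52343 = 1.7126.
h = 1.7126² = 2.9331 m.

2.93 m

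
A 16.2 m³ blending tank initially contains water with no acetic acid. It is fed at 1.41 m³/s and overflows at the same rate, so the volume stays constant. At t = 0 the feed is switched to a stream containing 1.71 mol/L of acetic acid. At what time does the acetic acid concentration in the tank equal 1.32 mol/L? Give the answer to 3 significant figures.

17.0 s

Unsteady species balance (constant V, well mixed): V dC/dt = Q(C_in − C), so τ = V/Q = 11.489 s.
C(t) = C_in + (C₀ − C_in) e^(−t/τ). Set C = 1.32 and solve for t:
e^(−t/τ) = (C − C_in)/(C₀ − C_in) = (1.32 − 1.71)/(0 − 1.71) = 0.22807
t = −τ ln(…) = 11.489 × 1.4781 = 16.982 s.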